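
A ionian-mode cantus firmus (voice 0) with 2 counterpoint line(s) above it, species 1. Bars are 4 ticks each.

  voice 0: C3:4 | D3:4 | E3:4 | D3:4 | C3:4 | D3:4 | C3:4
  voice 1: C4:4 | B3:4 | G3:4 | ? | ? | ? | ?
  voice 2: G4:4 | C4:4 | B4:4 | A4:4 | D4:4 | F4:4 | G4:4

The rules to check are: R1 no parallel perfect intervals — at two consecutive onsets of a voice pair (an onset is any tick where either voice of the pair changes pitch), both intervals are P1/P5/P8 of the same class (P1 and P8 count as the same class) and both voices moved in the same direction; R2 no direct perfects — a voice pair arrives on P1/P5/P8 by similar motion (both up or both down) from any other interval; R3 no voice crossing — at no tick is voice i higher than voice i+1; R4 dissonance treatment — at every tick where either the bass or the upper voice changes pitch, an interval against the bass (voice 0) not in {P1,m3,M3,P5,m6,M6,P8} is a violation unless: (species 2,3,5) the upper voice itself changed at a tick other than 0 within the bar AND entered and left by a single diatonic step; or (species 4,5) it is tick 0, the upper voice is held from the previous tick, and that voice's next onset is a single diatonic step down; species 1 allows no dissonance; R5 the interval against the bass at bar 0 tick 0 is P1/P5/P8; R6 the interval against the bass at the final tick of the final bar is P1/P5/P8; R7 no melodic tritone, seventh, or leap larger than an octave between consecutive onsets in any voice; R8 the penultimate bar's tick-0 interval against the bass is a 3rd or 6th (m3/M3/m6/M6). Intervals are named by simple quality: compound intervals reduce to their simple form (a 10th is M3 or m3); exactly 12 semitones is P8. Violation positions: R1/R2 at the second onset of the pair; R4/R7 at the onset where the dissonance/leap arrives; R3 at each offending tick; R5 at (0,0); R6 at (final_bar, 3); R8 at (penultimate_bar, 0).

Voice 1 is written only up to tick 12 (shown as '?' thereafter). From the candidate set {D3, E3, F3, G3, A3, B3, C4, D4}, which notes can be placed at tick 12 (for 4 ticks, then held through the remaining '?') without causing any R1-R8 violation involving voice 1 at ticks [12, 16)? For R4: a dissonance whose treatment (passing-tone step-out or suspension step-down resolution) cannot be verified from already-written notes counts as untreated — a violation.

{A3, B3, D4, F3}

D3: violates R2
E3: violates R4
F3: legal
G3: violates R4
A3: legal
B3: legal
C4: violates R4
D4: legal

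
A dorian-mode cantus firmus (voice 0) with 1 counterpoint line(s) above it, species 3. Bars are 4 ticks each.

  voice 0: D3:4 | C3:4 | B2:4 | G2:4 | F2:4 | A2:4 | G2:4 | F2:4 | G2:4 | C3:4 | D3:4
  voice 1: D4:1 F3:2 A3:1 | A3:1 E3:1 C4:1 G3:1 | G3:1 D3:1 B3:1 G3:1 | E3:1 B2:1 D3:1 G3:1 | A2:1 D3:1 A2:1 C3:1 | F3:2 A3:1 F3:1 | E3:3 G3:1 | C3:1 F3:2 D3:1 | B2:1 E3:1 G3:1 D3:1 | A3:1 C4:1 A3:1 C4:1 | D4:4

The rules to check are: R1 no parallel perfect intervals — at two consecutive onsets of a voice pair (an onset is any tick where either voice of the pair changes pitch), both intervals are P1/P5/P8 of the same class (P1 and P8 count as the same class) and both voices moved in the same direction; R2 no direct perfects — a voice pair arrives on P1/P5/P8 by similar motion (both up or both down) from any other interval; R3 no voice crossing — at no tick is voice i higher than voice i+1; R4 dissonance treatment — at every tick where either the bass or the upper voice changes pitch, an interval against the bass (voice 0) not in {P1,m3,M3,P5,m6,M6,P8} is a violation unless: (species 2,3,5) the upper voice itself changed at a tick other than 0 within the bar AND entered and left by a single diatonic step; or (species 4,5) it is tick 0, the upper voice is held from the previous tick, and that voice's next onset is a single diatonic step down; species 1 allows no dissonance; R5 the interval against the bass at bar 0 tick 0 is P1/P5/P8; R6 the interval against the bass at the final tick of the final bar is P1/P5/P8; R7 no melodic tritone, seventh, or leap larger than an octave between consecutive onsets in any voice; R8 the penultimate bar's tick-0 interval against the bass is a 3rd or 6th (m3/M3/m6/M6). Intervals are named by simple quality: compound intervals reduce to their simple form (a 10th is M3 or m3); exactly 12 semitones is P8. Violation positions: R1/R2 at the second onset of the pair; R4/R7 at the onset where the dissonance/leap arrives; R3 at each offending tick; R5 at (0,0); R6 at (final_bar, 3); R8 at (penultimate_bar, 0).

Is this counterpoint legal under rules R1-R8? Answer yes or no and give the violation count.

No (3 violations)

bar 0: v0=D3 v1=D4 (P8)
bar 1: v0=C3 v1=A3 (M6)
bar 2: v0=B2 v1=G3 (m6)
bar 3: v0=G2 v1=E3 (M6)
bar 4: v0=F2 v1=A2 (M3)
bar 5: v0=A2 v1=F3 (m6)
bar 6: v0=G2 v1=E3 (M6)
bar 7: v0=F2 v1=C3 (P5)
bar 8: v0=G2 v1=B2 (M3)
bar 9: v0=C3 v1=A3 (M6)
bar 10: v0=D3 v1=D4 (P8)
  R7 @ bar4.0: G3->A2 leap 10st
  R2 @ bar7.0: G2/G3 P8 -> F2/C3 P5 similar
  R1 @ bar10.0: C3/C4 P8 -> D3/D4 P8 similar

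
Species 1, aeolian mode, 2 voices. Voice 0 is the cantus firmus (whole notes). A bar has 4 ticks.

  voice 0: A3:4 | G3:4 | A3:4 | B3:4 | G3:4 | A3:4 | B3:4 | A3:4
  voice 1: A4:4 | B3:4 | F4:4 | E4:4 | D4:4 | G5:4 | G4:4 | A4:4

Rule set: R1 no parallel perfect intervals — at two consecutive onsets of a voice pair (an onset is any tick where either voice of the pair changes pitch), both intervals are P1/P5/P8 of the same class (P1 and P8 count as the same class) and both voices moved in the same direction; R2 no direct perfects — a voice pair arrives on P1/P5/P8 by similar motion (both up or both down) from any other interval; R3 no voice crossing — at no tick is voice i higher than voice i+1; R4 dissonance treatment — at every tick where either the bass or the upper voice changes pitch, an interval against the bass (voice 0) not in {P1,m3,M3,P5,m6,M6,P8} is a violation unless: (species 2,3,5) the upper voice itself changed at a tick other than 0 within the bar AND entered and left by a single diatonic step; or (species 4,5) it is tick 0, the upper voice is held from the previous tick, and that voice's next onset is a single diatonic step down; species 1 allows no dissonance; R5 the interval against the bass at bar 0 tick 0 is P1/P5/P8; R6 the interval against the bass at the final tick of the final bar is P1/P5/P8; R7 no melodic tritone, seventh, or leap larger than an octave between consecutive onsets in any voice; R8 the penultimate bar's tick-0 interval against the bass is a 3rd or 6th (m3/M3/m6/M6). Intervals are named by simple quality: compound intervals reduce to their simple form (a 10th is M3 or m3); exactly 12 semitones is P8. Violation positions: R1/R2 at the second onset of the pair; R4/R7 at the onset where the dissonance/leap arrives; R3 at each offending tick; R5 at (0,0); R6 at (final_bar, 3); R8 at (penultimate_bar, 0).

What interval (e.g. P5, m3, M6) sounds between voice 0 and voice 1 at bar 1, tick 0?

M3

voice 0=G3 voice 1=B3 -> M3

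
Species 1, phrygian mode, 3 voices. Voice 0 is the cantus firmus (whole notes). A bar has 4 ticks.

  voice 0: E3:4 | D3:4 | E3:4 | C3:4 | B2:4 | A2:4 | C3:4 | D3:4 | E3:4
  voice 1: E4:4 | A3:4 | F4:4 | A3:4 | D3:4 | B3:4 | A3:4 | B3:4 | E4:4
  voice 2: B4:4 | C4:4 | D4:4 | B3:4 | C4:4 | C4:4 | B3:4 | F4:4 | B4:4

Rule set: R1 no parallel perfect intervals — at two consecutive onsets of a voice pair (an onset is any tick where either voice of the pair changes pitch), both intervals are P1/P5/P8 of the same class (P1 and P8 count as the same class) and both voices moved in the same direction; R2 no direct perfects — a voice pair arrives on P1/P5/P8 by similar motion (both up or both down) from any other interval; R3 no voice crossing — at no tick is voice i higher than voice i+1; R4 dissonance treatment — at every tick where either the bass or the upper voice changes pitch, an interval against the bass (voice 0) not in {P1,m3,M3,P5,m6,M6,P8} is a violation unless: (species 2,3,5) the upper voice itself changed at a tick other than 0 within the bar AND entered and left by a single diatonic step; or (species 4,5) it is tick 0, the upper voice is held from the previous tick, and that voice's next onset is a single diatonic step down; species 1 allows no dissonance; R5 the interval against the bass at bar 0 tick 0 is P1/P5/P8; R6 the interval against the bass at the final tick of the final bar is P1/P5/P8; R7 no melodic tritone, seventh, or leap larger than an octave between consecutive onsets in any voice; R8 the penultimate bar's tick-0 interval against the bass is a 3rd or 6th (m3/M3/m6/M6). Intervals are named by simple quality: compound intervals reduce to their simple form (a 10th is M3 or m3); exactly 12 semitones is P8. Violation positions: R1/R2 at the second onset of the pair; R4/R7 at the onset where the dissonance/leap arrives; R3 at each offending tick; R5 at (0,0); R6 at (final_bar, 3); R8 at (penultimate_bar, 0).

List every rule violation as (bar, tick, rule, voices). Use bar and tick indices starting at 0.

bar 0: v0=E3 v1=E4 v2=B4 downbeat P5
bar 1: v0=D3 v1=A3 v2=C4 downbeat m7
bar 2: v0=E3 v1=F4 v2=D4 downbeat m7
bar 3: v0=C3 v1=A3 v2=B3 downbeat M7
bar 4: v0=B2 v1=D3 v2=C4 downbeat m2
bar 5: v0=A2 v1=B3 v2=C4 downbeat m3
bar 6: v0=C3 v1=A3 v2=B3 downbeat M7
bar 7: v0=D3 v1=B3 v2=F4 downbeat m3
bar 8: v0=E3 v1=E4 v2=B4 downbeat P5
  -> R2 @ bar 1 tick 0 v(0, 1): E3/E4 P8 -> D3/A3 P5 similar
  -> R4 @ bar 1 tick 0 v(0, 2): D3/C4 m7 untreated
  -> R7 @ bar 1 tick 0 v(2,): B4->C4 leap 11st
  -> R3 @ bar 2 tick 0 v(1, 2): F4 above D4
  -> R4 @ bar 2 tick 0 v(0, 1): E3/F4 m2 untreated
  -> R4 @ bar 2 tick 0 v(0, 2): E3/D4 m7 untreated
  -> R3 @ bar 2 tick 1 v(1, 2): F4 above D4
  -> R3 @ bar 2 tick 2 v(1, 2): F4 above D4
  -> R3 @ bar 2 tick 3 v(1, 2): F4 above D4
  -> R4 @ bar 3 tick 0 v(0, 2): C3/B3 M7 untreated
  -> R4 @ bar 4 tick 0 v(0, 2): B2/C4 m2 untreated
  -> R4 @ bar 5 tick 0 v(0, 1): A2/B3 M2 untreated
  -> R4 @ bar 6 tick 0 v(0, 2): C3/B3 M7 untreated
  -> R7 @ bar 7 tick 0 v(2,): B3->F4 leap 6st
  -> R2 @ bar 8 tick 0 v(0, 1): D3/B3 M6 -> E3/E4 P8 similar
  -> R2 @ bar 8 tick 0 v(0, 2): D3/F4 m3 -> E3/B4 P5 similar
  -> R2 @ bar 8 tick 0 v(1, 2): B3/F4 TT -> E4/B4 P5 similar
  -> R7 @ bar 8 tick 0 v(2,): F4->B4 leap 6st

(1, 0, R2, (0, 1))
(1, 0, R4, (0, 2))
(1, 0, R7, (2,))
(2, 0, R3, (1, 2))
(2, 0, R4, (0, 1))
(2, 0, R4, (0, 2))
(2, 1, R3, (1, 2))
(2, 2, R3, (1, 2))
(2, 3, R3, (1, 2))
(3, 0, R4, (0, 2))
(4, 0, R4, (0, 2))
(5, 0, R4, (0, 1))
(6, 0, R4, (0, 2))
(7, 0, R7, (2,))
(8, 0, R2, (0, 1))
(8, 0, R2, (0, 2))
(8, 0, R2, (1, 2))
(8, 0, R7, (2,))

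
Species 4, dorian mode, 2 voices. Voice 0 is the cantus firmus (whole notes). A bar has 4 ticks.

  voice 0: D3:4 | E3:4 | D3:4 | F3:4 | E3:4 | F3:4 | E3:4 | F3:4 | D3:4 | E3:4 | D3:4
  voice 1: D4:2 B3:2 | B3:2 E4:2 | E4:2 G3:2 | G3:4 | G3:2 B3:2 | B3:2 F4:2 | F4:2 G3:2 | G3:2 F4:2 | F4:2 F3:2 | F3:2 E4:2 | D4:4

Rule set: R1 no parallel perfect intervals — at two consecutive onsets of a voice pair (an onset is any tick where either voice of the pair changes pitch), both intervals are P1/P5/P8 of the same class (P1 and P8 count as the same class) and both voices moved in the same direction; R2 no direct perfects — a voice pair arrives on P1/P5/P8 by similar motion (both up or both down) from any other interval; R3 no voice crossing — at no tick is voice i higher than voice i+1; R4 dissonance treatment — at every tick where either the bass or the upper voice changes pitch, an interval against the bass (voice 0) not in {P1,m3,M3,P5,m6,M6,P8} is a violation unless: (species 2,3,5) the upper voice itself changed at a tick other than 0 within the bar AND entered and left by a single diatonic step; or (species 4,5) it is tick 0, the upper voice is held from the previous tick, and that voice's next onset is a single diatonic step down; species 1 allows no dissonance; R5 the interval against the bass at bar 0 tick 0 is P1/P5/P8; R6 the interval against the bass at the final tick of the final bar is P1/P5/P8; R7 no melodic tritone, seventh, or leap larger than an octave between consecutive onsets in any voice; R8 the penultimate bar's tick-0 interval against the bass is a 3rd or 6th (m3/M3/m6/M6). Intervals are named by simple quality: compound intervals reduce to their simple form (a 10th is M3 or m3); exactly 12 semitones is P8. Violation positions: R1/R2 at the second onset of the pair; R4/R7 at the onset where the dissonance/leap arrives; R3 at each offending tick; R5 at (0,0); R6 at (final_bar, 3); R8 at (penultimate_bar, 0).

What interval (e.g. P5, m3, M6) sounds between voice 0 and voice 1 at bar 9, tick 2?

voice 0=E3 voice 1=E4 -> P8

P8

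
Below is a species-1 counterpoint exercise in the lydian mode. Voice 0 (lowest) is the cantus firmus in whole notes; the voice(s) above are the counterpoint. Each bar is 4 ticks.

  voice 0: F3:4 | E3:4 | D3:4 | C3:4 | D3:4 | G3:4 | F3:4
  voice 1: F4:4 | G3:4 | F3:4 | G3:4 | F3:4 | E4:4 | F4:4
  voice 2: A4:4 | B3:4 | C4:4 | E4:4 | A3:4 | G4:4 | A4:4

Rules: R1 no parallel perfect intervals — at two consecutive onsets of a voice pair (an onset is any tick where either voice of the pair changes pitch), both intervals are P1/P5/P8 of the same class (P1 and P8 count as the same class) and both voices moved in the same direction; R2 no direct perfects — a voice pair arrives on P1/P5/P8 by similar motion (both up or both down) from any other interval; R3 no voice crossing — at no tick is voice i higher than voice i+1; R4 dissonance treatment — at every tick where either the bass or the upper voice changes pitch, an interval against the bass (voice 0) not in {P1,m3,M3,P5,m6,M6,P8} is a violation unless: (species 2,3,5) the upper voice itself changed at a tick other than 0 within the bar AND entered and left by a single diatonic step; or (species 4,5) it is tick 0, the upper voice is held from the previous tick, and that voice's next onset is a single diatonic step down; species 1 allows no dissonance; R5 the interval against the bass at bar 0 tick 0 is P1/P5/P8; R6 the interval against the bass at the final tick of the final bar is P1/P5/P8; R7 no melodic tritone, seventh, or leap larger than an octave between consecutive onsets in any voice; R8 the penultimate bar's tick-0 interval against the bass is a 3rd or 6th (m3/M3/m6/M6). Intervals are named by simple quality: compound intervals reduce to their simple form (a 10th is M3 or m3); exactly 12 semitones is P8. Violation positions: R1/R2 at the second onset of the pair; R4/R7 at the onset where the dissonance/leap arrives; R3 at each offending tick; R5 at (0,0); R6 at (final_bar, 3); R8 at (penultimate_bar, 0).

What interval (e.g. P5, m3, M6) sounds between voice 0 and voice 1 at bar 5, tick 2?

voice 0=G3 voice 1=E4 -> M6

M6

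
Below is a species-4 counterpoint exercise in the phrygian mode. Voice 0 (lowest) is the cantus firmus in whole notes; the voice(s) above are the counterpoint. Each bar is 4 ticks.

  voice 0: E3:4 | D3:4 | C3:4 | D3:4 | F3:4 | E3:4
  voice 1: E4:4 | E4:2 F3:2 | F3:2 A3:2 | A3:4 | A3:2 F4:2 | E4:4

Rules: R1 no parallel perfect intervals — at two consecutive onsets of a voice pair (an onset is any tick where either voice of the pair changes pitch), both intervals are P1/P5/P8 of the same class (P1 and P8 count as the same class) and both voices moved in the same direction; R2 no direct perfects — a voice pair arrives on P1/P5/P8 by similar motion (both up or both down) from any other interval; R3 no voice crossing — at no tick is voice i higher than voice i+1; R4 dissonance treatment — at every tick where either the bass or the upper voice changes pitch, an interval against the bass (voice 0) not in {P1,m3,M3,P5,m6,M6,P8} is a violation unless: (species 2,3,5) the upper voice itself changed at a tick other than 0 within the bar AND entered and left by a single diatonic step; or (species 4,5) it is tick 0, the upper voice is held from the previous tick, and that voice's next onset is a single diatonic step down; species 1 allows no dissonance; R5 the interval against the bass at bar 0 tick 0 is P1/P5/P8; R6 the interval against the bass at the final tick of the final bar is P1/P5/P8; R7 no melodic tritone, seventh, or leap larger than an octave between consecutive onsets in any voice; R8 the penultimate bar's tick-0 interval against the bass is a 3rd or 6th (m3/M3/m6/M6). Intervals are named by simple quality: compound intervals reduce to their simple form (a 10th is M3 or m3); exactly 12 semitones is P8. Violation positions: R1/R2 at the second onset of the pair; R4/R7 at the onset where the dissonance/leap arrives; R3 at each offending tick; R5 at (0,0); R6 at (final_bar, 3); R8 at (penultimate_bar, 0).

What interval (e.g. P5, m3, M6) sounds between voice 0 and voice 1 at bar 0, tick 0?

P8

voice 0=E3 voice 1=E4 -> P8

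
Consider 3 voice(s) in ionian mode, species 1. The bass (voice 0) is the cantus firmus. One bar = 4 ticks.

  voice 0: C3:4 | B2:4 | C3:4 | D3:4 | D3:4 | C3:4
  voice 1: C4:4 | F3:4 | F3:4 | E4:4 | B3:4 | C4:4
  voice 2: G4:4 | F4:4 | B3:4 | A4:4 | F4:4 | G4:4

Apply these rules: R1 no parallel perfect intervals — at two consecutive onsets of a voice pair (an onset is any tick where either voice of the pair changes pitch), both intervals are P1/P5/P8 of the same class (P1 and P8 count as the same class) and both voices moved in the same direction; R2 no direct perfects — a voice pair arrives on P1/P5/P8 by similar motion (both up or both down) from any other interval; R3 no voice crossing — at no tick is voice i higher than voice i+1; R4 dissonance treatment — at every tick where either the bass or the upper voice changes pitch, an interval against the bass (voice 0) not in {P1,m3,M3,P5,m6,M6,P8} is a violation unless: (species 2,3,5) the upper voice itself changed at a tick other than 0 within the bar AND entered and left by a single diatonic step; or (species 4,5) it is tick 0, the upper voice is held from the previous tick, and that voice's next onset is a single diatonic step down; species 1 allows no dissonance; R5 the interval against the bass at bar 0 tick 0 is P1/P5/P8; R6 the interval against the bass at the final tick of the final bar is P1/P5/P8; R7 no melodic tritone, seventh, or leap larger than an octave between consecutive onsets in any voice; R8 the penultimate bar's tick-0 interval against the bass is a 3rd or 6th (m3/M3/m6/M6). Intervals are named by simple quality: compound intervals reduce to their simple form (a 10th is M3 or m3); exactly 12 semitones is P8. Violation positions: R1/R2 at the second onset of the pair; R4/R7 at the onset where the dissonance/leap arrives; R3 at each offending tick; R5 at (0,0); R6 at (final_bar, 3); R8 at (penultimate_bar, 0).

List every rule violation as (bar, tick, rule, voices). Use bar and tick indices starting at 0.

(1, 0, R2, (1, 2))
(1, 0, R4, (0, 1))
(1, 0, R4, (0, 2))
(2, 0, R4, (0, 1))
(2, 0, R4, (0, 2))
(2, 0, R7, (2,))
(3, 0, R2, (0, 2))
(3, 0, R4, (0, 1))
(3, 0, R7, (1,))
(3, 0, R7, (2,))
(5, 0, R2, (1, 2))

bar 0: v0=C3 v1=C4 v2=G4 downbeat P5
bar 1: v0=B2 v1=F3 v2=F4 downbeat TT
bar 2: v0=C3 v1=F3 v2=B3 downbeat M7
bar 3: v0=D3 v1=E4 v2=A4 downbeat P5
bar 4: v0=D3 v1=B3 v2=F4 downbeat m3
bar 5: v0=C3 v1=C4 v2=G4 downbeat P5
  -> R2 @ bar 1 tick 0 v(1, 2): C4/G4 P5 -> F3/F4 P8 similar
  -> R4 @ bar 1 tick 0 v(0, 1): B2/F3 TT untreated
  -> R4 @ bar 1 tick 0 v(0, 2): B2/F4 TT untreated
  -> R4 @ bar 2 tick 0 v(0, 1): C3/F3 P4 untreated
  -> R4 @ bar 2 tick 0 v(0, 2): C3/B3 M7 untreated
  -> R7 @ bar 2 tick 0 v(2,): F4->B3 leap 6st
  -> R2 @ bar 3 tick 0 v(0, 2): C3/B3 M7 -> D3/A4 P5 similar
  -> R4 @ bar 3 tick 0 v(0, 1): D3/E4 M2 untreated
  -> R7 @ bar 3 tick 0 v(1,): F3->E4 leap 11st
  -> R7 @ bar 3 tick 0 v(2,): B3->A4 leap 10st
  -> R2 @ bar 5 tick 0 v(1, 2): B3/F4 TT -> C4/G4 P5 similar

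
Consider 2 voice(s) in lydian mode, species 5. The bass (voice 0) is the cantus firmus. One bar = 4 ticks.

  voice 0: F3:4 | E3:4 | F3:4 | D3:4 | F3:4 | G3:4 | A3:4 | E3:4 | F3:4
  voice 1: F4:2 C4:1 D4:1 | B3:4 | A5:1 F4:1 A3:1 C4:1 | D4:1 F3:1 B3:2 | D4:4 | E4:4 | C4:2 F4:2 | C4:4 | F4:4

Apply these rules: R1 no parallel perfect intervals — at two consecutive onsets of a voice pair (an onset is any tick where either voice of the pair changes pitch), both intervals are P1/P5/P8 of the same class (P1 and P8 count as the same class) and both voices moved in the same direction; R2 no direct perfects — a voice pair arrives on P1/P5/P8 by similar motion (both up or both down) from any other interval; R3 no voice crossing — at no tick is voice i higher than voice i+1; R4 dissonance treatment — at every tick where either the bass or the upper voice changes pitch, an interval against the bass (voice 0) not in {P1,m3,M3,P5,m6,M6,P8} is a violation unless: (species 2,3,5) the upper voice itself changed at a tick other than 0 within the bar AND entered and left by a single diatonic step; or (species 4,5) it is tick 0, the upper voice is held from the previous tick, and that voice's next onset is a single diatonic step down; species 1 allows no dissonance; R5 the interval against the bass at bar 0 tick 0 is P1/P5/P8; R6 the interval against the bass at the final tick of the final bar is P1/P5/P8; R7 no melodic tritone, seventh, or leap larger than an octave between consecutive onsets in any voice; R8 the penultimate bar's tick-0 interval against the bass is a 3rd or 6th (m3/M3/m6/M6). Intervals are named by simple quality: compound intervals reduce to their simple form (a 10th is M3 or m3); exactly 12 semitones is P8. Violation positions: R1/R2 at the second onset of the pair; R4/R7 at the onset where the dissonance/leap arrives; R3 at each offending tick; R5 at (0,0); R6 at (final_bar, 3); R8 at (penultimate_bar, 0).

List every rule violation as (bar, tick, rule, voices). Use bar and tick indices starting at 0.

bar 0: v0=F3 v1=F4 downbeat P8
bar 1: v0=E3 v1=B3 downbeat P5
bar 2: v0=F3 v1=A5 downbeat M3
bar 3: v0=D3 v1=D4 downbeat P8
bar 4: v0=F3 v1=D4 downbeat M6
bar 5: v0=G3 v1=E4 downbeat M6
bar 6: v0=A3 v1=C4 downbeat m3
bar 7: v0=E3 v1=C4 downbeat m6
bar 8: v0=F3 v1=F4 downbeat P8
  -> R2 @ bar 1 tick 0 v(0, 1): F3/D4 M6 -> E3/B3 P5 similar
  -> R7 @ bar 2 tick 0 v(1,): B3->A5 leap 22st
  -> R7 @ bar 2 tick 1 v(1,): A5->F4 leap 16st
  -> R7 @ bar 3 tick 2 v(1,): F3->B3 leap 6st
  -> R2 @ bar 8 tick 0 v(0, 1): E3/C4 m6 -> F3/F4 P8 similar

(1, 0, R2, (0, 1))
(2, 0, R7, (1,))
(2, 1, R7, (1,))
(3, 2, R7, (1,))
(8, 0, R2, (0, 1))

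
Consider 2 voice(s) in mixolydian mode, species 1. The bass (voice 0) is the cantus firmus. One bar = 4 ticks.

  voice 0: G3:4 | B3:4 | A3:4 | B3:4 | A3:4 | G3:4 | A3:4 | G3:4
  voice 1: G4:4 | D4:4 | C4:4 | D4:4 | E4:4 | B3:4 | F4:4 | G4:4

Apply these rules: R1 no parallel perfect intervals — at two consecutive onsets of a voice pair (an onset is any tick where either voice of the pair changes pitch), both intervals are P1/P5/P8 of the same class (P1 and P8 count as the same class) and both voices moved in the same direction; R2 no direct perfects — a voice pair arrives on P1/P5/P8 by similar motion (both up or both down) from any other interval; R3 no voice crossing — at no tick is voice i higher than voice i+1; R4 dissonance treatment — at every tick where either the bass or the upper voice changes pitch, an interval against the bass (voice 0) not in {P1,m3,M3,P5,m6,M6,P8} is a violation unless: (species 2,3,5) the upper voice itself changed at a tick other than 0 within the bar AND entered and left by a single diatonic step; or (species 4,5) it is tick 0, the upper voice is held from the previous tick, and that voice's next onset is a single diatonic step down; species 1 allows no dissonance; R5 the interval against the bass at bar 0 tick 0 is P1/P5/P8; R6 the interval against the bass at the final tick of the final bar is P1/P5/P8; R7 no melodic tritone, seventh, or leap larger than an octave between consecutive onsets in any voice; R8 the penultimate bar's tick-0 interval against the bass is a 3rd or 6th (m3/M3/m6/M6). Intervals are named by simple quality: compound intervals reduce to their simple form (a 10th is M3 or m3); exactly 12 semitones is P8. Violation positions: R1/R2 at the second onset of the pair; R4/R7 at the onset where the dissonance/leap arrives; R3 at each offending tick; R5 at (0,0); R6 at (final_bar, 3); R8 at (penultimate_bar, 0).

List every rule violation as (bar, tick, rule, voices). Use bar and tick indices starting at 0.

(6, 0, R7, (1,))

bar 0: v0=G3 v1=G4 downbeat P8
bar 1: v0=B3 v1=D4 downbeat m3
bar 2: v0=A3 v1=C4 downbeat m3
bar 3: v0=B3 v1=D4 downbeat m3
bar 4: v0=A3 v1=E4 downbeat P5
bar 5: v0=G3 v1=B3 downbeat M3
bar 6: v0=A3 v1=F4 downbeat m6
bar 7: v0=G3 v1=G4 downbeat P8
  -> R7 @ bar 6 tick 0 v(1,): B3->F4 leap 6st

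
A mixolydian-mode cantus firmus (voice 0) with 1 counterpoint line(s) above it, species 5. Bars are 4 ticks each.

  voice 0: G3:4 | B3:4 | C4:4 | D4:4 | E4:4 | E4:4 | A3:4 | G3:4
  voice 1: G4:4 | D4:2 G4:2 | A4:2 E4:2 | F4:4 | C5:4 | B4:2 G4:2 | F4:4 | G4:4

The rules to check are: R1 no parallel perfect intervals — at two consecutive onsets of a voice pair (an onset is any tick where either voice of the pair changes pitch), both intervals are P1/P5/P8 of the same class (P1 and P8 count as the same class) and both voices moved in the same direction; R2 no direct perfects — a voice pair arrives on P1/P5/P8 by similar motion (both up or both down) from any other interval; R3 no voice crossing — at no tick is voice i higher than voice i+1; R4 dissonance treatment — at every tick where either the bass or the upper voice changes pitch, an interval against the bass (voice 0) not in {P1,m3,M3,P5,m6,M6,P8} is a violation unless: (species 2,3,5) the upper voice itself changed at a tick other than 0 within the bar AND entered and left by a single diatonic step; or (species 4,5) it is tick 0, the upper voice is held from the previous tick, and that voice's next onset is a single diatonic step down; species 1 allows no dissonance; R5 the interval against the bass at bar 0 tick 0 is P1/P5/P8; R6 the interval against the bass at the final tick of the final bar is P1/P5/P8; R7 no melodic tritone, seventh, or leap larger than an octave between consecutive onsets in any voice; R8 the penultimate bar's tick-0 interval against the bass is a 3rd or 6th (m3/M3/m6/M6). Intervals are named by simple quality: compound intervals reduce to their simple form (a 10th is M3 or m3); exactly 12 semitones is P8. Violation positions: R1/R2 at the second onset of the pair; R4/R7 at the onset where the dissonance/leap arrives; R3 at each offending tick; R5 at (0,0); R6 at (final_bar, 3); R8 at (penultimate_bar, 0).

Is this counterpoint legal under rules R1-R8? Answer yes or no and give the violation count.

Yes (0 violations)

bar 0: v0=G3 v1=G4 (P8)
bar 1: v0=B3 v1=D4 (m3)
bar 2: v0=C4 v1=A4 (M6)
bar 3: v0=D4 v1=F4 (m3)
bar 4: v0=E4 v1=C5 (m6)
bar 5: v0=E4 v1=B4 (P5)
bar 6: v0=A3 v1=F4 (m6)
bar 7: v0=G3 v1=G4 (P8)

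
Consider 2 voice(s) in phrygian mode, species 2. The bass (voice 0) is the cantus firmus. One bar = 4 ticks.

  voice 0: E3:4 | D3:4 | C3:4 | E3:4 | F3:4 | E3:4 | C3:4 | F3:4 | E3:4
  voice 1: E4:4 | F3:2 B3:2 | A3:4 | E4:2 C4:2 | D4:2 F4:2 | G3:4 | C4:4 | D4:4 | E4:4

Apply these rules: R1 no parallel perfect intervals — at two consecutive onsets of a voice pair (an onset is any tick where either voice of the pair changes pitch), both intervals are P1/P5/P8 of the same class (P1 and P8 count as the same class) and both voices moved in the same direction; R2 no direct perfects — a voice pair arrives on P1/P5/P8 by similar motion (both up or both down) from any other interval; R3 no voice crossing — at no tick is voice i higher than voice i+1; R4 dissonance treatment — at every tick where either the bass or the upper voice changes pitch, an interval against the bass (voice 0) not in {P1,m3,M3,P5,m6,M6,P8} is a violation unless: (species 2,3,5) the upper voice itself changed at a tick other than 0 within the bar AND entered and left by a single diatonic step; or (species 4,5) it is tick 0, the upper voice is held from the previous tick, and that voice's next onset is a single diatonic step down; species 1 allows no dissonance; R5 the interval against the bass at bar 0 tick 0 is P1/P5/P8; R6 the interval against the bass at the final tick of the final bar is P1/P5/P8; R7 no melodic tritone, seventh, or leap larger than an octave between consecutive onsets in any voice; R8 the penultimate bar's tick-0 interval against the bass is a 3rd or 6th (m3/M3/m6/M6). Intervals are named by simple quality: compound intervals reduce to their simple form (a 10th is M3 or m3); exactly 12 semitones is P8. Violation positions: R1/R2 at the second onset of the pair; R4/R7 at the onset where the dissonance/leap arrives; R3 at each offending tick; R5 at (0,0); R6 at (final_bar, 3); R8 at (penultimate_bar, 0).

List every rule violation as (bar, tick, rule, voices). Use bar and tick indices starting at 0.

(1, 0, R7, (1,))
(1, 2, R7, (1,))
(3, 0, R2, (0, 1))
(5, 0, R7, (1,))

bar 0: v0=E3 v1=E4 downbeat P8
bar 1: v0=D3 v1=F3 downbeat m3
bar 2: v0=C3 v1=A3 downbeat M6
bar 3: v0=E3 v1=E4 downbeat P8
bar 4: v0=F3 v1=D4 downbeat M6
bar 5: v0=E3 v1=G3 downbeat m3
bar 6: v0=C3 v1=C4 downbeat P8
bar 7: v0=F3 v1=D4 downbeat M6
bar 8: v0=E3 v1=E4 downbeat P8
  -> R7 @ bar 1 tick 0 v(1,): E4->F3 leap 11st
  -> R7 @ bar 1 tick 2 v(1,): F3->B3 leap 6st
  -> R2 @ bar 3 tick 0 v(0, 1): C3/A3 M6 -> E3/E4 P8 similar
  -> R7 @ bar 5 tick 0 v(1,): F4->G3 leap 10st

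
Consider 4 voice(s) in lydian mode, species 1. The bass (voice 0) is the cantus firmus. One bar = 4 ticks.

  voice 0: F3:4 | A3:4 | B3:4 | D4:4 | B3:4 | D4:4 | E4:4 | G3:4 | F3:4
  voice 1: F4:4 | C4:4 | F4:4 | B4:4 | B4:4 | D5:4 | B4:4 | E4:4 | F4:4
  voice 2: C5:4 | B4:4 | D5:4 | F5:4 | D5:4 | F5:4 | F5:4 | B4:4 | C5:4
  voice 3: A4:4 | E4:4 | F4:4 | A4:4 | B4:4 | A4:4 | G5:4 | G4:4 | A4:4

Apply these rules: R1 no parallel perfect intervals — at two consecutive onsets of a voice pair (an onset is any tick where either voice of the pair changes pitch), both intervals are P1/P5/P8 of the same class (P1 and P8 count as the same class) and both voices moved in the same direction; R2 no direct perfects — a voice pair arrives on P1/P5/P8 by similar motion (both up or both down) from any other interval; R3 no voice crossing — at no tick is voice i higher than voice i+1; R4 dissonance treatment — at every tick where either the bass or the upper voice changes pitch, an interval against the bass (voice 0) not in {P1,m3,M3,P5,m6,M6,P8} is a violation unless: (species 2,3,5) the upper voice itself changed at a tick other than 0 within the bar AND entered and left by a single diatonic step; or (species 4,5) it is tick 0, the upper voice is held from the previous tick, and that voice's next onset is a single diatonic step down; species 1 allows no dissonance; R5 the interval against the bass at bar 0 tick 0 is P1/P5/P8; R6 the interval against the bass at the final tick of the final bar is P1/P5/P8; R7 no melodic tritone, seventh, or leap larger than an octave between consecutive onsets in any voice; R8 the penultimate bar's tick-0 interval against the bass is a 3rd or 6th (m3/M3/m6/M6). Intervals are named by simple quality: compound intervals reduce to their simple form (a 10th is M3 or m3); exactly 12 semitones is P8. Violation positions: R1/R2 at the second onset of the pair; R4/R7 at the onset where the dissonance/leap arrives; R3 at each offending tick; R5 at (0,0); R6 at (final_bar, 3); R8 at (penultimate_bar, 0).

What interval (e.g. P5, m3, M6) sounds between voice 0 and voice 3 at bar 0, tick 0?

voice 0=F3 voice 3=A4 -> M3

M3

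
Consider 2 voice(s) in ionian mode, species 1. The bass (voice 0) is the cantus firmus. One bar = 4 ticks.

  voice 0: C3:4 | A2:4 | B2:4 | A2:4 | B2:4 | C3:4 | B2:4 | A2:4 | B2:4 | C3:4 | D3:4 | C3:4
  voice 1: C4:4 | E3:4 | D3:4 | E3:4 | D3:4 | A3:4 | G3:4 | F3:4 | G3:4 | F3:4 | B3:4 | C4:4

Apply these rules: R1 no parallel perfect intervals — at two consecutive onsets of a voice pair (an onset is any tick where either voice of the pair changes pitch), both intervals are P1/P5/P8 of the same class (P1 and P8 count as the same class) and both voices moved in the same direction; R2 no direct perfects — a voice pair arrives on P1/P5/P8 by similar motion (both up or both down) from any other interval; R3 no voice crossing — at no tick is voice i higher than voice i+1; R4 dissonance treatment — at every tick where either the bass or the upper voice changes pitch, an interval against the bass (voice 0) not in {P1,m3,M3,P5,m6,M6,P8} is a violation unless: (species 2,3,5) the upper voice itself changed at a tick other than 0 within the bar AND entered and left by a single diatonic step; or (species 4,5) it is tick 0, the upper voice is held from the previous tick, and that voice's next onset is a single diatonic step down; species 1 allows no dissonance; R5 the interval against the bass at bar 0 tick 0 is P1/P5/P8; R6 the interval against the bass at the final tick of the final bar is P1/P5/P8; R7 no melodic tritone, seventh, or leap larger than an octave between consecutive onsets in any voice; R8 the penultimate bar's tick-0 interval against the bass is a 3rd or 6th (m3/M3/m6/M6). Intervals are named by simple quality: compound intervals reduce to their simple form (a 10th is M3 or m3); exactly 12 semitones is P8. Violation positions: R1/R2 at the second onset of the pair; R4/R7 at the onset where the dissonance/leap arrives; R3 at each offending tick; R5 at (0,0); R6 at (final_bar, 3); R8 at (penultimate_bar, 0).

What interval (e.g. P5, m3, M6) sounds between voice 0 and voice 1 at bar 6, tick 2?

m6

voice 0=B2 voice 1=G3 -> m6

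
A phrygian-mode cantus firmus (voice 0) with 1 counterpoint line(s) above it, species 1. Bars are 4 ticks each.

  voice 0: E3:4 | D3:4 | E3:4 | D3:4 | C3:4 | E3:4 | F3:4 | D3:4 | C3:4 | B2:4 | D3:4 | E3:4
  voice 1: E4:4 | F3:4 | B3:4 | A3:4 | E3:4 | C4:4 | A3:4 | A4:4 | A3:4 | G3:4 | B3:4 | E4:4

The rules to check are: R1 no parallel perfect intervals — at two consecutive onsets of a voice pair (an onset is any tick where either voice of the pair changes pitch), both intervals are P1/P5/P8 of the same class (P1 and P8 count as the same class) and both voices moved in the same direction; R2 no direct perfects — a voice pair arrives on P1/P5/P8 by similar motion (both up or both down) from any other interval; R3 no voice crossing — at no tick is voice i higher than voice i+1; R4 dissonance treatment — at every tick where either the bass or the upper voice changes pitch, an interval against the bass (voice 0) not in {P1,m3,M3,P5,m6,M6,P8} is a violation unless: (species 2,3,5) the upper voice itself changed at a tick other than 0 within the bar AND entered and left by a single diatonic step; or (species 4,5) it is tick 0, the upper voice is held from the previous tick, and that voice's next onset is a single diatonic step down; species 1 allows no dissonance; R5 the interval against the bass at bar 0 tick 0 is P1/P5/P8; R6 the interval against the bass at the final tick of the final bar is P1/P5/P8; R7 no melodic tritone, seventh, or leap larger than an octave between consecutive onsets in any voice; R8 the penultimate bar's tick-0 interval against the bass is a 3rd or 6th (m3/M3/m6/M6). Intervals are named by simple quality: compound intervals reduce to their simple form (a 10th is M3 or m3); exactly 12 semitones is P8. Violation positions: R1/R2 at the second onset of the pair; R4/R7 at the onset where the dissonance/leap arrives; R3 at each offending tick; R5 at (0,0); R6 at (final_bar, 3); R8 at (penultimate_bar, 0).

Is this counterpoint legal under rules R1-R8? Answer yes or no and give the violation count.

bar 0: v0=E3 v1=E4 (P8)
bar 1: v0=D3 v1=F3 (m3)
bar 2: v0=E3 v1=B3 (P5)
bar 3: v0=D3 v1=A3 (P5)
bar 4: v0=C3 v1=E3 (M3)
bar 5: v0=E3 v1=C4 (m6)
bar 6: v0=F3 v1=A3 (M3)
bar 7: v0=D3 v1=A4 (P5)
bar 8: v0=C3 v1=A3 (M6)
bar 9: v0=B2 v1=G3 (m6)
bar 10: v0=D3 v1=B3 (M6)
bar 11: v0=E3 v1=E4 (P8)
  R7 @ bar1.0: E4->F3 leap 11st
  R2 @ bar2.0: D3/F3 m3 -> E3/B3 P5 similar
  R7 @ bar2.0: F3->B3 leap 6st
  R1 @ bar3.0: E3/B3 P5 -> D3/A3 P5 similar
  R2 @ bar11.0: D3/B3 M6 -> E3/E4 P8 similar

No (5 violations)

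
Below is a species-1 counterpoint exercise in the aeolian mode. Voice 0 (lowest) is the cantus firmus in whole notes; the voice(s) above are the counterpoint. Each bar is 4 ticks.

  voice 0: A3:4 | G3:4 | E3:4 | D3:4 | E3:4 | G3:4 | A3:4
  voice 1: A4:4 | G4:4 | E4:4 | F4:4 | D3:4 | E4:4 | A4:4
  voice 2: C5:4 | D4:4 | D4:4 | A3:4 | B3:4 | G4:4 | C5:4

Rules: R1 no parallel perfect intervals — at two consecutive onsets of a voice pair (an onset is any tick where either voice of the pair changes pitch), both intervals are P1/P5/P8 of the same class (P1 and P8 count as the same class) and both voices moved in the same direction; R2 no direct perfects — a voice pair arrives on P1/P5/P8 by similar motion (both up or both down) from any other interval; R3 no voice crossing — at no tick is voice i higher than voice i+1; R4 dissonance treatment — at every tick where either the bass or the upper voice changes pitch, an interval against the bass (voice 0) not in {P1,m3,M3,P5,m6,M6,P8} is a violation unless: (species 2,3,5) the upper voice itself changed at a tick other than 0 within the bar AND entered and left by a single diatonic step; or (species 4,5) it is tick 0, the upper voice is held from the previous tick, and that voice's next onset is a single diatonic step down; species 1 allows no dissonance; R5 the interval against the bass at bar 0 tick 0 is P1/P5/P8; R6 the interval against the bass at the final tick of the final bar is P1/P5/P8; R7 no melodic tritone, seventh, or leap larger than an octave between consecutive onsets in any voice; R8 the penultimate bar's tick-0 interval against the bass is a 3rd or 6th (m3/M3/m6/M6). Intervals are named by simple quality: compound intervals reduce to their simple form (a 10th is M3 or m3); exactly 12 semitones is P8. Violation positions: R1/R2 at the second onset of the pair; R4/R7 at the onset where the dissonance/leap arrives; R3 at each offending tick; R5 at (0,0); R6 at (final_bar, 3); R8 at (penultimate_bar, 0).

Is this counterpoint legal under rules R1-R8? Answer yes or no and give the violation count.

bar 0: v0=A3 v1=A4 v2=C5 (m3)
bar 1: v0=G3 v1=G4 v2=D4 (P5)
bar 2: v0=E3 v1=E4 v2=D4 (m7)
bar 3: v0=D3 v1=F4 v2=A3 (P5)
bar 4: v0=E3 v1=D3 v2=B3 (P5)
bar 5: v0=G3 v1=E4 v2=G4 (P8)
bar 6: v0=A3 v1=A4 v2=C5 (m3)
  R5 @ bar0.0: opens on m3
  R1 @ bar1.0: A3/A4 P8 -> G3/G4 P8 similar
  R2 @ bar1.0: A3/C5 m3 -> G3/D4 P5 similar
  R3 @ bar1.0: G4 above D4
  R7 @ bar1.0: C5->D4 leap 10st
  R3 @ bar1.1: G4 above D4
  R3 @ bar1.2: G4 above D4
  R3 @ bar1.3: G4 above D4
  R1 @ bar2.0: G3/G4 P8 -> E3/E4 P8 similar
  R3 @ bar2.0: E4 above D4
  R4 @ bar2.0: E3/D4 m7 untreated
  R3 @ bar2.1: E4 above D4
  R3 @ bar2.2: E4 above D4
  R3 @ bar2.3: E4 above D4
  R2 @ bar3.0: E3/D4 m7 -> D3/A3 P5 similar
  R3 @ bar3.0: F4 above A3
  R3 @ bar3.1: F4 above A3
  R3 @ bar3.2: F4 above A3
  R3 @ bar3.3: F4 above A3
  R1 @ bar4.0: D3/A3 P5 -> E3/B3 P5 similar
  R3 @ bar4.0: E3 above D3
  R4 @ bar4.0: E3/D3 M2 untreated
  R7 @ bar4.0: F4->D3 leap 15st
  R3 @ bar4.1: E3 above D3
  R3 @ bar4.2: E3 above D3
  R3 @ bar4.3: E3 above D3
  R2 @ bar5.0: E3/B3 P5 -> G3/G4 P8 similar
  R7 @ bar5.0: D3->E4 leap 14st
  R8 @ bar5.0: penult P8 not 3rd/6th
  R2 @ bar6.0: G3/E4 M6 -> A3/A4 P8 similar
  R6 @ bar6.3: closes on m3

No (31 violations)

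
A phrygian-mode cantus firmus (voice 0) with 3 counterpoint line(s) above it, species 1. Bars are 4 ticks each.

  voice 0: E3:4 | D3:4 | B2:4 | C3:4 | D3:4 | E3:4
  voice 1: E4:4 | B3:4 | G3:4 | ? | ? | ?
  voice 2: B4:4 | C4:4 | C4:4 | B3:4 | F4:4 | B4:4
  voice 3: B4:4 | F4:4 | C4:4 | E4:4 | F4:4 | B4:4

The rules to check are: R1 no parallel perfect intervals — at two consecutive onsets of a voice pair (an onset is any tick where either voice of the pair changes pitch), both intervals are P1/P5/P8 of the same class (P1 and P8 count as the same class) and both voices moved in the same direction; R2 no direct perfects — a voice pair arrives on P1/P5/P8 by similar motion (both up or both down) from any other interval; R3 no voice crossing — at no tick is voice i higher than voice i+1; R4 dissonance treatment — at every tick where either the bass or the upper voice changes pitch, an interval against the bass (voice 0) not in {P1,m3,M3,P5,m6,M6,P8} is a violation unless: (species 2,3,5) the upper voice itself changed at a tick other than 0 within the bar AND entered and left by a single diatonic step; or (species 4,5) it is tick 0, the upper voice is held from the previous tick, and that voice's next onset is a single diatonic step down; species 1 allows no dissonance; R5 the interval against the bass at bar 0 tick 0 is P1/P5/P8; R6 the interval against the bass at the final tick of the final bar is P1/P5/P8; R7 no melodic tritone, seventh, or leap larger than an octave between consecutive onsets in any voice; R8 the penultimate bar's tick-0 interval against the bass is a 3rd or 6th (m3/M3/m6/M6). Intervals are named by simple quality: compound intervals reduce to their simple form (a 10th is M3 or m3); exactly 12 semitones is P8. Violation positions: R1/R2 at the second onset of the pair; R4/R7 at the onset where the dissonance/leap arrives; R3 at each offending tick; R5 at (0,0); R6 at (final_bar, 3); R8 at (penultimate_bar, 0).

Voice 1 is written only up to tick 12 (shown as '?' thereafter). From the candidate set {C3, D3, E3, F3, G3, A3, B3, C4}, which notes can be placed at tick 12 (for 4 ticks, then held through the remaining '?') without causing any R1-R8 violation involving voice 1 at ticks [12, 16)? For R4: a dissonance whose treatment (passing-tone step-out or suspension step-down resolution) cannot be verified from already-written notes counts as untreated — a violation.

{C3, G3}

C3: legal
D3: violates R4
E3: violates R2
F3: violates R4
G3: legal
A3: violates R2
B3: violates R4
C4: violates R2,R3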